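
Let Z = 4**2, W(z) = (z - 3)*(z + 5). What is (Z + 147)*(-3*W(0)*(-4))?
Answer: -29340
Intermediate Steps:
W(z) = (-3 + z)*(5 + z)
Z = 16
(Z + 147)*(-3*W(0)*(-4)) = (16 + 147)*(-3*(-15 + 0**2 + 2*0)*(-4)) = 163*(-3*(-15 + 0 + 0)*(-4)) = 163*(-3*(-15)*(-4)) = 163*(45*(-4)) = 163*(-180) = -29340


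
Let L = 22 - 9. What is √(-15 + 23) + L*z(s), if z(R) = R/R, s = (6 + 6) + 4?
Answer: 13 + 2*√2 ≈ 15.828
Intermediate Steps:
s = 16 (s = 12 + 4 = 16)
L = 13
z(R) = 1
√(-15 + 23) + L*z(s) = √(-15 + 23) + 13*1 = √8 + 13 = 2*√2 + 13 = 13 + 2*√2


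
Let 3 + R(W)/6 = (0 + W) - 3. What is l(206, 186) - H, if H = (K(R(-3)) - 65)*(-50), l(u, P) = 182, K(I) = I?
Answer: -5768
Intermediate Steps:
R(W) = -36 + 6*W (R(W) = -18 + 6*((0 + W) - 3) = -18 + 6*(W - 3) = -18 + 6*(-3 + W) = -18 + (-18 + 6*W) = -36 + 6*W)
H = 5950 (H = ((-36 + 6*(-3)) - 65)*(-50) = ((-36 - 18) - 65)*(-50) = (-54 - 65)*(-50) = -119*(-50) = 5950)
l(206, 186) - H = 182 - 1*5950 = 182 - 5950 = -5768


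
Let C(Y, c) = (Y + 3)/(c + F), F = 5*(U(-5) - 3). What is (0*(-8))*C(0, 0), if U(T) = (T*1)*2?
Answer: 0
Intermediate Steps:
U(T) = 2*T (U(T) = T*2 = 2*T)
F = -65 (F = 5*(2*(-5) - 3) = 5*(-10 - 3) = 5*(-13) = -65)
C(Y, c) = (3 + Y)/(-65 + c) (C(Y, c) = (Y + 3)/(c - 65) = (3 + Y)/(-65 + c))
(0*(-8))*C(0, 0) = (0*(-8))*((3 + 0)/(-65 + 0)) = 0*(3/(-65)) = 0*(-1/65*3) = 0*(-3/65) = 0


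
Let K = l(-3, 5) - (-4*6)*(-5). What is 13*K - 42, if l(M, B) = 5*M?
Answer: -1797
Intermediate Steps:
K = -135 (K = 5*(-3) - (-4*6)*(-5) = -15 - (-24)*(-5) = -15 - 1*120 = -15 - 120 = -135)
13*K - 42 = 13*(-135) - 42 = -1755 - 42 = -1797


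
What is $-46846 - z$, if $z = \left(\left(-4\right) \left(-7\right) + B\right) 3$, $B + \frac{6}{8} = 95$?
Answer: $- \frac{188851}{4} \approx -47213.0$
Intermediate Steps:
$B = \frac{377}{4}$ ($B = - \frac{3}{4} + 95 = \frac{377}{4} \approx 94.25$)
$z = \frac{1467}{4}$ ($z = \left(\left(-4\right) \left(-7\right) + \frac{377}{4}\right) 3 = \left(28 + \frac{377}{4}\right) 3 = \frac{489}{4} \cdot 3 = \frac{1467}{4} \approx 366.75$)
$-46846 - z = -46846 - \frac{1467}{4} = - \frac{188851}{4}$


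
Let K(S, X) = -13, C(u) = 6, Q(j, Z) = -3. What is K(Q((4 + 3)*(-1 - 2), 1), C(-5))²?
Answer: 169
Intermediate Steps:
K(Q((4 + 3)*(-1 - 2), 1), C(-5))² = (-13)² = 169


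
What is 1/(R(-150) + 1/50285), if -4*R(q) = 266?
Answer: -100570/6687903 ≈ -0.015038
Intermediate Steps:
R(q) = -133/2 (R(q) = -¼*266 = -133/2)
1/(R(-150) + 1/50285) = 1/(-133/2 + 1/50285) = 1/(-6687903/100570) = -100570/6687903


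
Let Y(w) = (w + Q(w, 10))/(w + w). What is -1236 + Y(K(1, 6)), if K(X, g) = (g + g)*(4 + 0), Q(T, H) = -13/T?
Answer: -5693197/4608 ≈ -1235.5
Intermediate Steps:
K(X, g) = 8*g (K(X, g) = (2*g)*4 = 8*g)
Y(w) = (w - 13/w)/(2*w) (Y(w) = (w - 13/w)/(w + w) = (w - 13/w)/((2*w)) = (w - 13/w)*(1/(2*w)) = (w - 13/w)/(2*w))
-1236 + Y(K(1, 6)) = -1236 + (-13 + (8*6)**2)/(2*(8*6)**2) = -1236 + (1/2)*(-13 + 48**2)/48**2 = -1236 + (1/2)*(1/2304)*(-13 + 2304) = -1236 + (1/2)*(1/2304)*2291 = -1236 + 2291/4608 = -5693197/4608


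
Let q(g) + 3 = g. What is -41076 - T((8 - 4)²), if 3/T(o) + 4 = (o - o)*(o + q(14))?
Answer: -164301/4 ≈ -41075.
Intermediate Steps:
q(g) = -3 + g
T(o) = -¾ (T(o) = 3/(-4 + (o - o)*(o + (-3 + 14))) = 3/(-4 + 0*(o + 11)) = 3/(-4 + 0*(11 + o)) = 3/(-4 + 0) = 3/(-4) = 3*(-¼) = -¾)
-41076 - T((8 - 4)²) = -41076 - 1*(-¾) = -41076 + ¾ = -164301/4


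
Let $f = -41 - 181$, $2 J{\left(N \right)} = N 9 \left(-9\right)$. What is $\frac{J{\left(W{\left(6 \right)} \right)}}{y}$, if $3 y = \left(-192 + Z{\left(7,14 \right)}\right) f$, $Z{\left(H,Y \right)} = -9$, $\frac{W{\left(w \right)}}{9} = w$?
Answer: $- \frac{729}{4958} \approx -0.14704$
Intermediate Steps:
$W{\left(w \right)} = 9 w$
$J{\left(N \right)} = - \frac{81 N}{2}$ ($J{\left(N \right)} = \frac{N 9 \left(-9\right)}{2} = \frac{9 N \left(-9\right)}{2} = \frac{\left(-81\right) N}{2} = - \frac{81 N}{2}$)
$f = -222$
$y = 14874$ ($y = \frac{\left(-192 - 9\right) \left(-222\right)}{3} = \frac{\left(-201\right) \left(-222\right)}{3} = \frac{1}{3} \cdot 44622 = 14874$)
$\frac{J{\left(W{\left(6 \right)} \right)}}{y} = \frac{\left(- \frac{81}{2}\right) 9 \cdot 6}{14874} = \left(- \frac{81}{2}\right) 54 \cdot \frac{1}{14874} = \left(-2187\right) \frac{1}{14874} = - \frac{729}{4958}$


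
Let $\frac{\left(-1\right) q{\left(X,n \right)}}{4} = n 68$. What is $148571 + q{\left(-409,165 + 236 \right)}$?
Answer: $39499$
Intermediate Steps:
$q{\left(X,n \right)} = - 272 n$ ($q{\left(X,n \right)} = - 4 n 68 = - 4 \cdot 68 n = - 272 n$)
$148571 + q{\left(-409,165 + 236 \right)} = 148571 - 272 \left(165 + 236\right) = 148571 - 109072 = 39499$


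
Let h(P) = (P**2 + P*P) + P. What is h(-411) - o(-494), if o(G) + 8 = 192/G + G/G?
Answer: 83347282/247 ≈ 3.3744e+5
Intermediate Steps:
o(G) = -7 + 192/G (o(G) = -8 + (192/G + G/G) = -8 + (192/G + 1) = -8 + (1 + 192/G) = -7 + 192/G)
h(P) = P + 2*P**2 (h(P) = (P**2 + P**2) + P = 2*P**2 + P = P + 2*P**2)
h(-411) - o(-494) = -411*(1 + 2*(-411)) - (-7 + 192/(-494)) = -411*(1 - 822) - (-7 + 192*(-1/494)) = -411*(-821) - (-7 - 96/247) = 337431 - 1*(-1825/247) = 337431 + 1825/247 = 83347282/247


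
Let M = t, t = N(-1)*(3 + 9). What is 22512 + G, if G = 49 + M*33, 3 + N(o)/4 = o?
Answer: 16225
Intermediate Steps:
N(o) = -12 + 4*o
t = -192 (t = (-12 + 4*(-1))*(3 + 9) = (-12 - 4)*12 = -16*12 = -192)
M = -192
G = -6287 (G = 49 - 192*33 = 49 - 6336 = -6287)
22512 + G = 22512 - 6287 = 16225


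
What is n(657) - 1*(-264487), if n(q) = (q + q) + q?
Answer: 266458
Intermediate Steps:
n(q) = 3*q (n(q) = 2*q + q = 3*q)
n(657) - 1*(-264487) = 3*657 - 1*(-264487) = 1971 + 264487 = 266458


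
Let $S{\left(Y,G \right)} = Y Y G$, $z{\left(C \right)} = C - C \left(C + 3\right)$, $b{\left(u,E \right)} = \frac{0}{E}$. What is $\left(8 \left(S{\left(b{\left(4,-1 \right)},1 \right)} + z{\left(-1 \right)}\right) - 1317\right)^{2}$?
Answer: $1713481$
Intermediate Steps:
$b{\left(u,E \right)} = 0$
$z{\left(C \right)} = C - C \left(3 + C\right)$
$S{\left(Y,G \right)} = G Y^{2}$ ($S{\left(Y,G \right)} = Y^{2} G = G Y^{2}$)
$\left(8 \left(S{\left(b{\left(4,-1 \right)},1 \right)} + z{\left(-1 \right)}\right) - 1317\right)^{2} = \left(8 \left(1 \cdot 0^{2} - - (2 - 1)\right) - 1317\right)^{2} = \left(8 \left(1 \cdot 0 - \left(-1\right) 1\right) - 1317\right)^{2} = \left(8 \left(0 + 1\right) - 1317\right)^{2} = \left(8 \cdot 1 - 1317\right)^{2} = \left(8 - 1317\right)^{2} = \left(-1309\right)^{2} = 1713481$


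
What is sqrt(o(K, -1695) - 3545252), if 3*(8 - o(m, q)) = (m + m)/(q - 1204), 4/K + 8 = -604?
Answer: I*sqrt(697469824667855694)/443547 ≈ 1882.9*I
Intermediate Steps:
K = -1/153 (K = 4/(-8 - 604) = 4/(-612) = 4*(-1/612) = -1/153 ≈ -0.0065359)
o(m, q) = 8 - 2*m/(3*(-1204 + q)) (o(m, q) = 8 - (m + m)/(3*(q - 1204)) = 8 - 2*m/(3*(-1204 + q)))
sqrt(o(K, -1695) - 3545252) = sqrt(2*(-14448 - 1*(-1/153) + 12*(-1695))/(3*(-1204 - 1695)) - 3545252) = sqrt((2/3)*(-14448 + 1/153 - 20340)/(-2899) - 3545252) = sqrt((2/3)*(-1/2899)*(-5322563/153) - 3545252) = sqrt(10645126/1330641 - 3545252) = sqrt(-4717447021406/1330641) = I*sqrt(697469824667855694)/443547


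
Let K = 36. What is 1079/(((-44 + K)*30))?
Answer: -1079/240 ≈ -4.4958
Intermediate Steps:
1079/(((-44 + K)*30)) = 1079/(((-44 + 36)*30)) = 1079/((-8*30)) = 1079/(-240) = 1079*(-1/240) = -1079/240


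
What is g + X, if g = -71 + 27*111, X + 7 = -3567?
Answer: -648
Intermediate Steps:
X = -3574 (X = -7 - 3567 = -3574)
g = 2926 (g = -71 + 2997 = 2926)
g + X = 2926 - 3574 = -648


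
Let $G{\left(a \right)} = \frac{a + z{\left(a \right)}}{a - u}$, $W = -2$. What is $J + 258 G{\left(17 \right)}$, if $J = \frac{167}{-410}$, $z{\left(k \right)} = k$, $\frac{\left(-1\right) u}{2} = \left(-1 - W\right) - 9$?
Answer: $\frac{3596353}{410} \approx 8771.6$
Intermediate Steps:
$u = 16$ ($u = - 2 \left(\left(-1 - -2\right) - 9\right) = - 2 \left(\left(-1 + 2\right) - 9\right) = - 2 \left(1 - 9\right) = \left(-2\right) \left(-8\right) = 16$)
$G{\left(a \right)} = \frac{2 a}{-16 + a}$ ($G{\left(a \right)} = \frac{a + a}{a - 16} = \frac{2 a}{a - 16} = \frac{2 a}{-16 + a}$)
$J = - \frac{167}{410}$ ($J = 167 \left(- \frac{1}{410}\right) = - \frac{167}{410} \approx -0.40732$)
$J + 258 G{\left(17 \right)} = - \frac{167}{410} + 258 \cdot 2 \cdot 17 \frac{1}{-16 + 17} = - \frac{167}{410} + 258 \cdot 2 \cdot 17 \cdot 1^{-1} = - \frac{167}{410} + 258 \cdot 2 \cdot 17 \cdot 1 = - \frac{167}{410} + 258 \cdot 34 = - \frac{167}{410} + 8772 = \frac{3596353}{410}$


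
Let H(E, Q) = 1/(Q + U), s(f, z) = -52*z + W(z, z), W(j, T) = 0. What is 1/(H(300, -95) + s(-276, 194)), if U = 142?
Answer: -47/474135 ≈ -9.9128e-5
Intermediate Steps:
s(f, z) = -52*z (s(f, z) = -52*z + 0 = -52*z)
H(E, Q) = 1/(142 + Q) (H(E, Q) = 1/(Q + 142) = 1/(142 + Q))
1/(H(300, -95) + s(-276, 194)) = 1/(1/(142 - 95) - 52*194) = 1/(1/47 - 10088) = 1/(-474135/47) = -47/474135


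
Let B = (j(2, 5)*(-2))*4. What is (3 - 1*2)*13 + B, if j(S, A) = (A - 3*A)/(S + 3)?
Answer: 29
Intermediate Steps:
j(S, A) = -2*A/(3 + S) (j(S, A) = (-2*A)/(3 + S) = -2*A/(3 + S))
B = 16 (B = (-2*5/(3 + 2)*(-2))*4 = (-2*5/5*(-2))*4 = (-2*5*1/5*(-2))*4 = -2*(-2)*4 = 4*4 = 16)
(3 - 1*2)*13 + B = (3 - 1*2)*13 + 16 = (3 - 2)*13 + 16 = 1*13 + 16 = 13 + 16 = 29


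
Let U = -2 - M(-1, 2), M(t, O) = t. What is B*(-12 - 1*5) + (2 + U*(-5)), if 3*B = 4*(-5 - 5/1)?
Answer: 701/3 ≈ 233.67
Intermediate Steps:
B = -40/3 (B = (4*(-5 - 5/1))/3 = (4*(-5 - 5*1))/3 = (4*(-5 - 5))/3 = (4*(-10))/3 = (⅓)*(-40) = -40/3 ≈ -13.333)
U = -1 (U = -2 - 1*(-1) = -2 + 1 = -1)
B*(-12 - 1*5) + (2 + U*(-5)) = -40*(-12 - 1*5)/3 + (2 - 1*(-5)) = -40*(-12 - 5)/3 + (2 + 5) = -40/3*(-17) + 7 = 680/3 + 7 = 701/3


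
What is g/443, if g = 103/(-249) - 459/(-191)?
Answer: 94618/21068637 ≈ 0.0044909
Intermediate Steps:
g = 94618/47559 (g = 103*(-1/249) - 459*(-1/191) = -103/249 + 459/191 = 94618/47559 ≈ 1.9895)
g/443 = (94618/47559)/443 = (94618/47559)*(1/443) = 94618/21068637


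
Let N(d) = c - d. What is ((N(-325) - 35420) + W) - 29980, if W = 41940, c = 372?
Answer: -22763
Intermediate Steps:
N(d) = 372 - d
((N(-325) - 35420) + W) - 29980 = (((372 - 1*(-325)) - 35420) + 41940) - 29980 = (((372 + 325) - 35420) + 41940) - 29980 = ((697 - 35420) + 41940) - 29980 = (-34723 + 41940) - 29980 = 7217 - 29980 = -22763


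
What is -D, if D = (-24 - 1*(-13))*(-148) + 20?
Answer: -1648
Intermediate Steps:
D = 1648 (D = (-24 + 13)*(-148) + 20 = -11*(-148) + 20 = 1628 + 20 = 1648)
-D = -1*1648 = -1648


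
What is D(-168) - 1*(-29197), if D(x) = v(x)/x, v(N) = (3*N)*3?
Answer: 29206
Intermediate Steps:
v(N) = 9*N
D(x) = 9 (D(x) = (9*x)/x = 9)
D(-168) - 1*(-29197) = 9 - 1*(-29197) = 9 + 29197 = 29206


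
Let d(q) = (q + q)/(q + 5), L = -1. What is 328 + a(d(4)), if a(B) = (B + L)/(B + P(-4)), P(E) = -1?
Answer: 329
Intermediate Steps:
d(q) = 2*q/(5 + q) (d(q) = (2*q)/(5 + q) = 2*q/(5 + q))
a(B) = 1 (a(B) = (B - 1)/(B - 1) = (-1 + B)/(-1 + B) = 1)
328 + a(d(4)) = 328 + 1 = 329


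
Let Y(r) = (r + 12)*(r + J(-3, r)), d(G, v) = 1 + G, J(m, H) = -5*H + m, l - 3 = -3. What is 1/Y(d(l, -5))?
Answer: -1/91 ≈ -0.010989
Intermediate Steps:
l = 0 (l = 3 - 3 = 0)
J(m, H) = m - 5*H
Y(r) = (-3 - 4*r)*(12 + r) (Y(r) = (r + 12)*(r + (-3 - 5*r)) = (12 + r)*(-3 - 4*r) = (-3 - 4*r)*(12 + r))
1/Y(d(l, -5)) = 1/(-36 - 51*(1 + 0) - 4*(1 + 0)²) = 1/(-36 - 51*1 - 4*1²) = 1/(-36 - 51 - 4*1) = 1/(-36 - 51 - 4) = 1/(-91) = -1/91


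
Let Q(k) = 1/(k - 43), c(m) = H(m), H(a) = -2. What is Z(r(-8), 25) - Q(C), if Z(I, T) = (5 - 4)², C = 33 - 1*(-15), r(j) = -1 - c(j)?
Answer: ⅘ ≈ 0.80000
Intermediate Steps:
c(m) = -2
r(j) = 1 (r(j) = -1 - 1*(-2) = -1 + 2 = 1)
C = 48 (C = 33 + 15 = 48)
Z(I, T) = 1 (Z(I, T) = 1² = 1)
Q(k) = 1/(-43 + k)
Z(r(-8), 25) - Q(C) = 1 - 1/(-43 + 48) = 1 - 1/5 = 1 - 1*⅕ = 1 - ⅕ = ⅘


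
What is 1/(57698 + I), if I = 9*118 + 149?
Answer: 1/58909 ≈ 1.6975e-5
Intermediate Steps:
I = 1211 (I = 1062 + 149 = 1211)
1/(57698 + I) = 1/(57698 + 1211) = 1/58909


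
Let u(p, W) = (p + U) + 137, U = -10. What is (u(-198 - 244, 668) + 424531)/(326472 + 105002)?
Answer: 212108/215737 ≈ 0.98318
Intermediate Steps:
u(p, W) = 127 + p (u(p, W) = (p - 10) + 137 = (-10 + p) + 137 = 127 + p)
(u(-198 - 244, 668) + 424531)/(326472 + 105002) = ((127 + (-198 - 244)) + 424531)/(326472 + 105002) = ((127 - 442) + 424531)/431474 = (-315 + 424531)*(1/431474) = 424216*(1/431474) = 212108/215737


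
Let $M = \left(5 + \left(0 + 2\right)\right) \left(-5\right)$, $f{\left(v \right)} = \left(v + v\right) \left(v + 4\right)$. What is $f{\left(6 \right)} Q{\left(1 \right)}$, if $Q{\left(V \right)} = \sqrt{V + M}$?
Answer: $120 i \sqrt{34} \approx 699.71 i$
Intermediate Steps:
$f{\left(v \right)} = 2 v \left(4 + v\right)$
$M = -35$ ($M = \left(5 + 2\right) \left(-5\right) = 7 \left(-5\right) = -35$)
$Q{\left(V \right)} = \sqrt{-35 + V}$ ($Q{\left(V \right)} = \sqrt{V - 35} = \sqrt{-35 + V}$)
$f{\left(6 \right)} Q{\left(1 \right)} = 2 \cdot 6 \left(4 + 6\right) \sqrt{-35 + 1} = 2 \cdot 6 \cdot 10 \sqrt{-34} = 120 i \sqrt{34}$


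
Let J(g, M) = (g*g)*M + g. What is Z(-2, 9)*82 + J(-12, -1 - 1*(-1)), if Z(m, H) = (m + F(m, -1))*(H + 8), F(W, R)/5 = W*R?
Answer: 11140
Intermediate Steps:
J(g, M) = g + M*g² (J(g, M) = g²*M + g = M*g² + g = g + M*g²)
F(W, R) = 5*R*W (F(W, R) = 5*(W*R) = 5*(R*W) = 5*R*W)
Z(m, H) = -4*m*(8 + H) (Z(m, H) = (m + 5*(-1)*m)*(H + 8) = (m - 5*m)*(8 + H) = (-4*m)*(8 + H) = -4*m*(8 + H))
Z(-2, 9)*82 + J(-12, -1 - 1*(-1)) = (4*(-2)*(-8 - 1*9))*82 - 12*(1 + (-1 - 1*(-1))*(-12)) = (4*(-2)*(-8 - 9))*82 - 12*(1 + (-1 + 1)*(-12)) = (4*(-2)*(-17))*82 - 12*(1 + 0*(-12)) = 136*82 - 12*(1 + 0) = 11152 - 12*1 = 11152 - 12 = 11140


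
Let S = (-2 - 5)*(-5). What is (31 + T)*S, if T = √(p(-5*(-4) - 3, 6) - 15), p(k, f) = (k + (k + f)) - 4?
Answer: 1085 + 35*√21 ≈ 1245.4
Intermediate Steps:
p(k, f) = -4 + f + 2*k (p(k, f) = (k + (f + k)) - 4 = (f + 2*k) - 4 = -4 + f + 2*k)
T = √21 (T = √((-4 + 6 + 2*(-5*(-4) - 3)) - 15) = √((-4 + 6 + 2*(20 - 3)) - 15) = √((-4 + 6 + 2*17) - 15) = √((-4 + 6 + 34) - 15) = √(36 - 15) = √21 ≈ 4.5826)
S = 35 (S = -7*(-5) = 35)
(31 + T)*S = (31 + √21)*35 = 1085 + 35*√21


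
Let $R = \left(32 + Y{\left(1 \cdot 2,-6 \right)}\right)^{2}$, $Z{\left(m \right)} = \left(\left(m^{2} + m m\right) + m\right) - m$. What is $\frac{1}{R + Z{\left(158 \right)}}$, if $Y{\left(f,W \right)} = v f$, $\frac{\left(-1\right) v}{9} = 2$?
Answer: $\frac{1}{49944} \approx 2.0022 \cdot 10^{-5}$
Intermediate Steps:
$v = -18$ ($v = \left(-9\right) 2 = -18$)
$Y{\left(f,W \right)} = - 18 f$
$Z{\left(m \right)} = 2 m^{2}$ ($Z{\left(m \right)} = \left(\left(m^{2} + m^{2}\right) + m\right) - m = \left(2 m^{2} + m\right) - m = \left(m + 2 m^{2}\right) - m = 2 m^{2}$)
$R = 16$ ($R = \left(32 - 18 \cdot 1 \cdot 2\right)^{2} = \left(32 - 36\right)^{2} = \left(-4\right)^{2} = 16$)
$\frac{1}{R + Z{\left(158 \right)}} = \frac{1}{16 + 2 \cdot 158^{2}} = \frac{1}{16 + 2 \cdot 24964} = \frac{1}{16 + 49928} = \frac{1}{49944}$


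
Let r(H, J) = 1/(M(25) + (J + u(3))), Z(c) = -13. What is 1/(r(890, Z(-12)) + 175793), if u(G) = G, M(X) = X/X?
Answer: 9/1582136 ≈ 5.6885e-6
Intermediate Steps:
M(X) = 1
r(H, J) = 1/(4 + J) (r(H, J) = 1/(1 + (J + 3)) = 1/(1 + (3 + J)) = 1/(4 + J))
1/(r(890, Z(-12)) + 175793) = 1/(1/(4 - 13) + 175793) = 1/(1/(-9) + 175793) = 1/(-1/9 + 175793) = 1/(1582136/9) = 9/1582136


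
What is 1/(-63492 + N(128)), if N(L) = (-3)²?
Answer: -1/63483 ≈ -1.5752e-5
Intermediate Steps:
N(L) = 9
1/(-63492 + N(128)) = 1/(-63492 + 9) = 1/(-63483) = -1/63483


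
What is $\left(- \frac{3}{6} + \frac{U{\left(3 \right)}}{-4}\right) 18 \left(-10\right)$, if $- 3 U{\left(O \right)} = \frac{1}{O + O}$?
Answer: $\frac{175}{2} \approx 87.5$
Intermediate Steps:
$U{\left(O \right)} = - \frac{1}{6 O}$ ($U{\left(O \right)} = - \frac{1}{3 \left(O + O\right)} = - \frac{1}{3 \cdot 2 O} = - \frac{\frac{1}{2} \frac{1}{O}}{3} = - \frac{1}{6 O}$)
$\left(- \frac{3}{6} + \frac{U{\left(3 \right)}}{-4}\right) 18 \left(-10\right) = \left(- \frac{3}{6} + \frac{\left(- \frac{1}{6}\right) \frac{1}{3}}{-4}\right) 18 \left(-10\right) = \left(\left(-3\right) \frac{1}{6} + \left(- \frac{1}{6}\right) \frac{1}{3} \left(- \frac{1}{4}\right)\right) 18 \left(-10\right) = \left(- \frac{1}{2} - - \frac{1}{72}\right) 18 \left(-10\right) = \left(- \frac{1}{2} + \frac{1}{72}\right) 18 \left(-10\right) = \left(- \frac{35}{72}\right) 18 \left(-10\right) = \left(- \frac{35}{4}\right) \left(-10\right) = \frac{175}{2}$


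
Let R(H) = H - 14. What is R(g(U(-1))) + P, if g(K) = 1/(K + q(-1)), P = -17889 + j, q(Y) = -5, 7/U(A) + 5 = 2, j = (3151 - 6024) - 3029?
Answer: -523713/22 ≈ -23805.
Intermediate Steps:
j = -5902 (j = -2873 - 3029 = -5902)
U(A) = -7/3 (U(A) = 7/(-5 + 2) = 7/(-3) = 7*(-1/3) = -7/3)
P = -23791 (P = -17889 - 5902 = -23791)
g(K) = 1/(-5 + K) (g(K) = 1/(K - 5) = 1/(-5 + K))
R(H) = -14 + H
R(g(U(-1))) + P = (-14 + 1/(-5 - 7/3)) - 23791 = (-14 + 1/(-22/3)) - 23791 = (-14 - 3/22) - 23791 = -311/22 - 23791 = -523713/22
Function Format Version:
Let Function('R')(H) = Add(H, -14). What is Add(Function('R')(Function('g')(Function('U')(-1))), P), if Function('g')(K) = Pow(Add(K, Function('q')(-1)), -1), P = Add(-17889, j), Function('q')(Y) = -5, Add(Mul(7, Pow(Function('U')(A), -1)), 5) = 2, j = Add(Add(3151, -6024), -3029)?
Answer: Rational(-523713, 22) ≈ -23805.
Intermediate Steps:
j = -5902 (j = Add(-2873, -3029) = -5902)
Function('U')(A) = Rational(-7, 3) (Function('U')(A) = Mul(7, Pow(Add(-5, 2), -1)) = Mul(7, Pow(-3, -1)) = Mul(7, Rational(-1, 3)) = Rational(-7, 3))
P = -23791 (P = Add(-17889, -5902) = -23791)
Function('g')(K) = Pow(Add(-5, K), -1) (Function('g')(K) = Pow(Add(K, -5), -1) = Pow(Add(-5, K), -1))
Function('R')(H) = Add(-14, H)
Add(Function('R')(Function('g')(Function('U')(-1))), P) = Add(Add(-14, Pow(Add(-5, Rational(-7, 3)), -1)), -23791) = Add(Add(-14, Pow(Rational(-22, 3), -1)), -23791) = Add(Add(-14, Rational(-3, 22)), -23791) = Add(Rational(-311, 22), -23791) = Rational(-523713, 22)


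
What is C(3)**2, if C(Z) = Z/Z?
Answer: 1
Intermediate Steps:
C(Z) = 1
C(3)**2 = 1**2 = 1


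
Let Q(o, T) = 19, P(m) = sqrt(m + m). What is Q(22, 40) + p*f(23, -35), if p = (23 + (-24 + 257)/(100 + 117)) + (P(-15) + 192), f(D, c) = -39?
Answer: -1824509/217 - 39*I*sqrt(30) ≈ -8407.9 - 213.61*I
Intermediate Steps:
P(m) = sqrt(2)*sqrt(m) (P(m) = sqrt(2*m) = sqrt(2)*sqrt(m))
p = 46888/217 + I*sqrt(30) (p = (23 + (-24 + 257)/(100 + 117)) + (sqrt(2)*sqrt(-15) + 192) = (23 + 233/217) + (sqrt(2)*(I*sqrt(15)) + 192) = (23 + 233*(1/217)) + (I*sqrt(30) + 192) = (23 + 233/217) + (192 + I*sqrt(30)) = 5224/217 + (192 + I*sqrt(30)) = 46888/217 + I*sqrt(30) ≈ 216.07 + 5.4772*I)
Q(22, 40) + p*f(23, -35) = 19 + (46888/217 + I*sqrt(30))*(-39) = 19 + (-1828632/217 - 39*I*sqrt(30)) = -1824509/217 - 39*I*sqrt(30)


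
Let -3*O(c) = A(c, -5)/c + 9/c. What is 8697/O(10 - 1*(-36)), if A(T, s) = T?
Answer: -1200186/55 ≈ -21822.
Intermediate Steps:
O(c) = -⅓ - 3/c (O(c) = -(c/c + 9/c)/3 = -(1 + 9/c)/3 = -⅓ - 3/c)
8697/O(10 - 1*(-36)) = 8697/(((-9 - (10 - 1*(-36)))/(3*(10 - 1*(-36))))) = 8697/(((-9 - (10 + 36))/(3*(10 + 36)))) = 8697/(((⅓)*(-9 - 1*46)/46)) = 8697/(((⅓)*(1/46)*(-9 - 46))) = 8697/(((⅓)*(1/46)*(-55))) = 8697/(-55/138) = 8697*(-138/55) = -1200186/55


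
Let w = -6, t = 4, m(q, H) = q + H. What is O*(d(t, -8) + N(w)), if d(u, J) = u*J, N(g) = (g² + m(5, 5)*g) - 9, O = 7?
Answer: -455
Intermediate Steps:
m(q, H) = H + q
N(g) = -9 + g² + 10*g (N(g) = (g² + (5 + 5)*g) - 9 = (g² + 10*g) - 9 = -9 + g² + 10*g)
d(u, J) = J*u
O*(d(t, -8) + N(w)) = 7*(-8*4 + (-9 + (-6)² + 10*(-6))) = 7*(-32 + (-9 + 36 - 60)) = 7*(-32 - 33) = 7*(-65) = -455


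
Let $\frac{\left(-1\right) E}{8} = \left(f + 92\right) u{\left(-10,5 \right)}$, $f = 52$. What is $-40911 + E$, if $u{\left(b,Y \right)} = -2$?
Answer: $-38607$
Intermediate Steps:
$E = 2304$ ($E = - 8 \left(52 + 92\right) \left(-2\right) = - 8 \cdot 144 \left(-2\right) = \left(-8\right) \left(-288\right) = 2304$)
$-40911 + E = -40911 + 2304 = -38607$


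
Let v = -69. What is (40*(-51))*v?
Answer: 140760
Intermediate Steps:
(40*(-51))*v = (40*(-51))*(-69) = -2040*(-69) = 140760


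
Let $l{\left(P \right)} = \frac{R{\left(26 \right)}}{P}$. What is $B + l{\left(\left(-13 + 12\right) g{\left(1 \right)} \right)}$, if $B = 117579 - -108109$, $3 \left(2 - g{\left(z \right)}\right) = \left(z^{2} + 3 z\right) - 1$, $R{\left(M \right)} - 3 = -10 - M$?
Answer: $225721$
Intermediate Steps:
$R{\left(M \right)} = -7 - M$ ($R{\left(M \right)} = 3 - \left(10 + M\right) = -7 - M$)
$g{\left(z \right)} = \frac{7}{3} - z - \frac{z^{2}}{3}$ ($g{\left(z \right)} = 2 - \frac{\left(z^{2} + 3 z\right) - 1}{3} = 2 - \frac{-1 + z^{2} + 3 z}{3} = 2 - \left(- \frac{1}{3} + z + \frac{z^{2}}{3}\right) = \frac{7}{3} - z - \frac{z^{2}}{3}$)
$B = 225688$ ($B = 117579 + 108109 = 225688$)
$l{\left(P \right)} = - \frac{33}{P}$ ($l{\left(P \right)} = \frac{-7 - 26}{P} = - \frac{33}{P}$)
$B + l{\left(\left(-13 + 12\right) g{\left(1 \right)} \right)} = 225688 - \frac{33}{\left(-13 + 12\right) \left(\frac{7}{3} - 1 - \frac{1^{2}}{3}\right)} = 225688 - \frac{33}{\left(-1\right) \left(\frac{7}{3} - 1 - \frac{1}{3}\right)} = 225688 - \frac{33}{\left(-1\right) 1} = 225688 - \frac{33}{-1} = 225688 - -33 = 225688 + 33 = 225721$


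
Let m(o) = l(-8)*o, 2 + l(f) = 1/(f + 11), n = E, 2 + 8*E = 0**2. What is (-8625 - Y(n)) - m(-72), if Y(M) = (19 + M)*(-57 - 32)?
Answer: -28305/4 ≈ -7076.3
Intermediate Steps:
E = -1/4 (E = -1/4 + (1/8)*0**2 = -1/4 + (1/8)*0 = -1/4 + 0 = -1/4 ≈ -0.25000)
n = -1/4 ≈ -0.25000
l(f) = -2 + 1/(11 + f) (l(f) = -2 + 1/(f + 11) = -2 + 1/(11 + f))
Y(M) = -1691 - 89*M (Y(M) = (19 + M)*(-89) = -1691 - 89*M)
m(o) = -5*o/3 (m(o) = ((-21 - 2*(-8))/(11 - 8))*o = ((-21 + 16)/3)*o = ((1/3)*(-5))*o = -5*o/3)
(-8625 - Y(n)) - m(-72) = (-8625 - (-1691 - 89*(-1/4))) - (-5)*(-72)/3 = (-8625 - (-1691 + 89/4)) - 1*120 = (-8625 - 1*(-6675/4)) - 120 = (-8625 + 6675/4) - 120 = -27825/4 - 120 = -28305/4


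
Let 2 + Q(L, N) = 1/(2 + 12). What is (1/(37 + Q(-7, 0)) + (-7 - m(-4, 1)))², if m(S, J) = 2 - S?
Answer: 40564161/241081 ≈ 168.26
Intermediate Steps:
Q(L, N) = -27/14 (Q(L, N) = -2 + 1/(2 + 12) = -2 + 1/14 = -27/14)
(1/(37 + Q(-7, 0)) + (-7 - m(-4, 1)))² = (1/(37 - 27/14) + (-7 - (2 - 1*(-4))))² = (1/(491/14) + (-7 - (2 + 4)))² = (14/491 + (-7 - 1*6))² = (14/491 + (-7 - 6))² = (14/491 - 13)² = (-6369/491)² = 40564161/241081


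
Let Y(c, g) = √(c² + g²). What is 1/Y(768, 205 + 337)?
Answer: √220897/441794 ≈ 0.0010638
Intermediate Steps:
1/Y(768, 205 + 337) = 1/(√(768² + (205 + 337)²)) = 1/(√(589824 + 542²)) = 1/(√(589824 + 293764)) = 1/(√883588) = 1/(2*√220897) = √220897/441794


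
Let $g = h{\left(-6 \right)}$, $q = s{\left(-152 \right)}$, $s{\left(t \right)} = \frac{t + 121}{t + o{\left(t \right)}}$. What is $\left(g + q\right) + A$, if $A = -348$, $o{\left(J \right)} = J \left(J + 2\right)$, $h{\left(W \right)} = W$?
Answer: $- \frac{8017423}{22648} \approx -354.0$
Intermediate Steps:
$o{\left(J \right)} = J \left(2 + J\right)$
$s{\left(t \right)} = \frac{121 + t}{t + t \left(2 + t\right)}$ ($s{\left(t \right)} = \frac{t + 121}{t + t \left(2 + t\right)} = \frac{121 + t}{t + t \left(2 + t\right)}$)
$q = - \frac{31}{22648}$ ($q = \frac{121 - 152}{\left(-152\right) \left(3 - 152\right)} = \left(- \frac{1}{152}\right) \frac{1}{-149} \left(-31\right) = \left(- \frac{1}{152}\right) \left(- \frac{1}{149}\right) \left(-31\right) = - \frac{31}{22648} \approx -0.0013688$)
$g = -6$
$\left(g + q\right) + A = \left(-6 - \frac{31}{22648}\right) - 348 = - \frac{135919}{22648} - 348 = - \frac{8017423}{22648}$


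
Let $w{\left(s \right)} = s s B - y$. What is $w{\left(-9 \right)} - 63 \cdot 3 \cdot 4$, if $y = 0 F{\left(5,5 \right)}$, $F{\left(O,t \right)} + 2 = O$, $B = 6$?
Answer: $-270$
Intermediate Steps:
$F{\left(O,t \right)} = -2 + O$
$y = 0$ ($y = 0 \left(-2 + 5\right) = 0 \cdot 3 = 0$)
$w{\left(s \right)} = 6 s^{2}$ ($w{\left(s \right)} = s s 6 - 0 = s^{2} \cdot 6 + 0 = 6 s^{2} + 0 = 6 s^{2}$)
$w{\left(-9 \right)} - 63 \cdot 3 \cdot 4 = 6 \left(-9\right)^{2} - 63 \cdot 3 \cdot 4 = 6 \cdot 81 - 756 = 486 - 756 = -270$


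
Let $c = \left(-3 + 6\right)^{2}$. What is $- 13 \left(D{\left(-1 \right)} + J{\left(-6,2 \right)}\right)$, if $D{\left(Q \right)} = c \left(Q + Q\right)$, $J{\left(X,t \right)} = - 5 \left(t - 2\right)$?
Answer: $234$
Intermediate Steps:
$J{\left(X,t \right)} = 10 - 5 t$ ($J{\left(X,t \right)} = - 5 \left(-2 + t\right) = 10 - 5 t$)
$c = 9$ ($c = 3^{2} = 9$)
$D{\left(Q \right)} = 18 Q$ ($D{\left(Q \right)} = 9 \left(Q + Q\right) = 9 \cdot 2 Q = 18 Q$)
$- 13 \left(D{\left(-1 \right)} + J{\left(-6,2 \right)}\right) = - 13 \left(18 \left(-1\right) + \left(10 - 10\right)\right) = - 13 \left(-18 + \left(10 - 10\right)\right) = - 13 \left(-18 + 0\right) = \left(-13\right) \left(-18\right) = 234$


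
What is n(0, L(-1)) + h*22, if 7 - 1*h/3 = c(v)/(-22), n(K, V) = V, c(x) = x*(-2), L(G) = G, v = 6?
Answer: 425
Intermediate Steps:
c(x) = -2*x
h = 213/11 (h = 21 - 3*(-2*6)/(-22) = 21 - (-36)*(-1)/22 = 21 - 3*6/11 = 21 - 18/11 = 213/11 ≈ 19.364)
n(0, L(-1)) + h*22 = -1 + (213/11)*22 = -1 + 426 = 425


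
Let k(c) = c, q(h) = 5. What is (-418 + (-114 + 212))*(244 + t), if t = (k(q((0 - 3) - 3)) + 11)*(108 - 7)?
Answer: -595200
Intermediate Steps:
t = 1616 (t = (5 + 11)*(108 - 7) = 16*101 = 1616)
(-418 + (-114 + 212))*(244 + t) = (-418 + (-114 + 212))*(244 + 1616) = (-418 + 98)*1860 = -320*1860 = -595200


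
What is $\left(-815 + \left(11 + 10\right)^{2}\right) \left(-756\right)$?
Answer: $282744$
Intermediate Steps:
$\left(-815 + \left(11 + 10\right)^{2}\right) \left(-756\right) = \left(-815 + 21^{2}\right) \left(-756\right) = \left(-815 + 441\right) \left(-756\right) = \left(-374\right) \left(-756\right) = 282744$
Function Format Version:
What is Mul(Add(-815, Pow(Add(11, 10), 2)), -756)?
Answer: 282744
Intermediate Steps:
Mul(Add(-815, Pow(Add(11, 10), 2)), -756) = Mul(Add(-815, Pow(21, 2)), -756) = Mul(Add(-815, 441), -756) = Mul(-374, -756) = 282744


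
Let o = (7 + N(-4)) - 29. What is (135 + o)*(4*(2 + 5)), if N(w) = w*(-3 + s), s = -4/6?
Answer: 10724/3 ≈ 3574.7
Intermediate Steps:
s = -⅔ (s = -4*⅙ = -⅔ ≈ -0.66667)
N(w) = -11*w/3 (N(w) = w*(-3 - ⅔) = w*(-11/3) = -11*w/3)
o = -22/3 (o = (7 - 11/3*(-4)) - 29 = (7 + 44/3) - 29 = 65/3 - 29 = -22/3 ≈ -7.3333)
(135 + o)*(4*(2 + 5)) = (135 - 22/3)*(4*(2 + 5)) = 383*(4*7)/3 = (383/3)*28 = 10724/3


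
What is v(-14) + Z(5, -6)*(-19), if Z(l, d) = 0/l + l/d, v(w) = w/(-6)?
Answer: 109/6 ≈ 18.167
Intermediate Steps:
v(w) = -w/6 (v(w) = w*(-1/6) = -w/6)
Z(l, d) = l/d (Z(l, d) = 0 + l/d = l/d)
v(-14) + Z(5, -6)*(-19) = -1/6*(-14) + (5/(-6))*(-19) = 7/3 + (5*(-1/6))*(-19) = 7/3 - 5/6*(-19) = 7/3 + 95/6 = 109/6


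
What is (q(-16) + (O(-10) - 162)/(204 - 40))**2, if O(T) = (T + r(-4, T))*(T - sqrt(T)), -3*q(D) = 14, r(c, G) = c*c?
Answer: 2192551/60516 + 1481*I*sqrt(10)/3362 ≈ 36.231 + 1.393*I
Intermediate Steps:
r(c, G) = c**2
q(D) = -14/3 (q(D) = -1/3*14 = -14/3)
O(T) = (16 + T)*(T - sqrt(T)) (O(T) = (T + (-4)**2)*(T - sqrt(T)) = (T + 16)*(T - sqrt(T)) = (16 + T)*(T - sqrt(T)))
(q(-16) + (O(-10) - 162)/(204 - 40))**2 = (-14/3 + (((-10)**2 - (-10)**(3/2) - 16*I*sqrt(10) + 16*(-10)) - 162)/(204 - 40))**2 = (-14/3 + ((100 - (-10)*I*sqrt(10) - 16*I*sqrt(10) - 160) - 162)/164)**2 = (-14/3 + ((100 + 10*I*sqrt(10) - 16*I*sqrt(10) - 160) - 162)*(1/164))**2 = (-14/3 + ((-60 - 6*I*sqrt(10)) - 162)*(1/164))**2 = (-14/3 + (-222 - 6*I*sqrt(10))*(1/164))**2 = (-14/3 + (-111/82 - 3*I*sqrt(10)/82))**2 = (-1481/246 - 3*I*sqrt(10)/82)**2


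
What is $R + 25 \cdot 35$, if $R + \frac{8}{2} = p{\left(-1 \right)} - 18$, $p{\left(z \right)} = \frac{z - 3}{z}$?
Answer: $857$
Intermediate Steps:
$p{\left(z \right)} = \frac{-3 + z}{z}$ ($p{\left(z \right)} = \frac{z - 3}{z} = \frac{-3 + z}{z}$)
$R = -18$ ($R = -4 - \left(18 - \frac{-3 - 1}{-1}\right) = -4 - 14 = -18$)
$R + 25 \cdot 35 = -18 + 25 \cdot 35 = -18 + 875 = 857$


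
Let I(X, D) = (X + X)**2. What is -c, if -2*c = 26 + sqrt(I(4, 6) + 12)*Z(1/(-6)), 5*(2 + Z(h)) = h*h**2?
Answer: 13 - 2161*sqrt(19)/1080 ≈ 4.2782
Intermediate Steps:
I(X, D) = 4*X**2 (I(X, D) = (2*X)**2 = 4*X**2)
Z(h) = -2 + h**3/5 (Z(h) = -2 + (h*h**2)/5 = -2 + h**3/5)
c = -13 + 2161*sqrt(19)/1080 (c = -(26 + sqrt(4*4**2 + 12)*(-2 + (1/(-6))**3/5))/2 = -(26 + sqrt(4*16 + 12)*(-2 + (-1/6)**3/5))/2 = -(26 + sqrt(64 + 12)*(-2 + (1/5)*(-1/216)))/2 = -(26 + sqrt(76)*(-2 - 1/1080))/2 = -(26 + (2*sqrt(19))*(-2161/1080))/2 = -(26 - 2161*sqrt(19)/540)/2 = -13 + 2161*sqrt(19)/1080 ≈ -4.2782)
-c = -(-13 + 2161*sqrt(19)/1080) = 13 - 2161*sqrt(19)/1080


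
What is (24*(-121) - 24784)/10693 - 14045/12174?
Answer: -487256897/130176582 ≈ -3.7430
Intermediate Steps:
(24*(-121) - 24784)/10693 - 14045/12174 = (-2904 - 24784)*(1/10693) - 14045*1/12174 = -27688*1/10693 - 14045/12174 = -27688/10693 - 14045/12174 = -487256897/130176582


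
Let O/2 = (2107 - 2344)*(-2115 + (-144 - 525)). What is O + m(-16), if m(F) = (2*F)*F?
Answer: 1320128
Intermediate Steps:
m(F) = 2*F²
O = 1319616 (O = 2*((2107 - 2344)*(-2115 + (-144 - 525))) = 2*(-237*(-2115 - 669)) = 2*(-237*(-2784)) = 2*659808 = 1319616)
O + m(-16) = 1319616 + 2*(-16)² = 1319616 + 2*256 = 1319616 + 512 = 1320128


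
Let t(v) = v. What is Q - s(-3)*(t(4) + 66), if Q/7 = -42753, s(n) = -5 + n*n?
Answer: -299551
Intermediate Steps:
s(n) = -5 + n²
Q = -299271 (Q = 7*(-42753) = -299271)
Q - s(-3)*(t(4) + 66) = -299271 - (-5 + (-3)²)*(4 + 66) = -299271 - (-5 + 9)*70 = -299271 - 4*70 = -299271 - 1*280 = -299271 - 280 = -299551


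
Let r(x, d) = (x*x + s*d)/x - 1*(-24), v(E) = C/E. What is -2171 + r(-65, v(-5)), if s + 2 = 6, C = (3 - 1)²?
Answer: -718884/325 ≈ -2211.9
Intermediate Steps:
C = 4 (C = 2² = 4)
s = 4 (s = -2 + 6 = 4)
v(E) = 4/E
r(x, d) = 24 + (x² + 4*d)/x (r(x, d) = (x*x + 4*d)/x - 1*(-24) = (x² + 4*d)/x + 24 = 24 + (x² + 4*d)/x)
-2171 + r(-65, v(-5)) = -2171 + (24 - 65 + 4*(4/(-5))/(-65)) = -2171 + (24 - 65 + 4*(4*(-⅕))*(-1/65)) = -2171 + (24 - 65 + 4*(-⅘)*(-1/65)) = -2171 + (24 - 65 + 16/325) = -2171 - 13309/325 = -718884/325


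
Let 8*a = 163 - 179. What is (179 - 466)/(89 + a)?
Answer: -287/87 ≈ -3.2989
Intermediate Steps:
a = -2 (a = (163 - 179)/8 = (⅛)*(-16) = -2)
(179 - 466)/(89 + a) = (179 - 466)/(89 - 2) = -287/87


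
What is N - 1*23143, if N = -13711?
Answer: -36854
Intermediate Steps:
N - 1*23143 = -13711 - 1*23143 = -13711 - 23143 = -36854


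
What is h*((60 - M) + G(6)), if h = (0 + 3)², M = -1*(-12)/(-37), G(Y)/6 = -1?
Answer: 18090/37 ≈ 488.92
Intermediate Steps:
G(Y) = -6 (G(Y) = 6*(-1) = -6)
M = -12/37 (M = 12*(-1/37) = -12/37 ≈ -0.32432)
h = 9 (h = 3² = 9)
h*((60 - M) + G(6)) = 9*((60 - 1*(-12/37)) - 6) = 9*((60 + 12/37) - 6) = 9*(2232/37 - 6) = 9*(2010/37) = 18090/37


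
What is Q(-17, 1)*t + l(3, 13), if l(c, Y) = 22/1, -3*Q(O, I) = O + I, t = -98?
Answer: -1502/3 ≈ -500.67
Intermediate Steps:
Q(O, I) = -I/3 - O/3 (Q(O, I) = -(O + I)/3 = -(I + O)/3 = -I/3 - O/3)
l(c, Y) = 22 (l(c, Y) = 22*1 = 22)
Q(-17, 1)*t + l(3, 13) = (-1/3*1 - 1/3*(-17))*(-98) + 22 = (-1/3 + 17/3)*(-98) + 22 = (16/3)*(-98) + 22 = -1568/3 + 22 = -1502/3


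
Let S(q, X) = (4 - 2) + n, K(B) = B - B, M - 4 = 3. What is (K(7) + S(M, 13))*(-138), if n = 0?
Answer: -276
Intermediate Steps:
M = 7 (M = 4 + 3 = 7)
K(B) = 0
S(q, X) = 2 (S(q, X) = (4 - 2) + 0 = 2 + 0 = 2)
(K(7) + S(M, 13))*(-138) = (0 + 2)*(-138) = 2*(-138) = -276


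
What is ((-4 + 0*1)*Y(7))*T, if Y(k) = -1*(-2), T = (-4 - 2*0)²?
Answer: -128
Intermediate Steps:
T = 16 (T = (-4 + 0)² = (-4)² = 16)
Y(k) = 2
((-4 + 0*1)*Y(7))*T = ((-4 + 0*1)*2)*16 = ((-4 + 0)*2)*16 = -4*2*16 = -8*16 = -128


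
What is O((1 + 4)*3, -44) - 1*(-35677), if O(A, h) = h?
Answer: 35633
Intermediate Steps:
O((1 + 4)*3, -44) - 1*(-35677) = -44 - 1*(-35677) = -44 + 35677 = 35633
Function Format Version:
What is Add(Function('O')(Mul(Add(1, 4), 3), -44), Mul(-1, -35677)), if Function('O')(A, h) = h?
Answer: 35633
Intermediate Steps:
Add(Function('O')(Mul(Add(1, 4), 3), -44), Mul(-1, -35677)) = Add(-44, Mul(-1, -35677)) = Add(-44, 35677) = 35633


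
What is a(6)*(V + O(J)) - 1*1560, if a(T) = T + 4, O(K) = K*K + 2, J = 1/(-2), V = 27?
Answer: -2535/2 ≈ -1267.5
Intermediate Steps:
J = -½ ≈ -0.50000
O(K) = 2 + K² (O(K) = K² + 2 = 2 + K²)
a(T) = 4 + T
a(6)*(V + O(J)) - 1*1560 = (4 + 6)*(27 + (2 + (-½)²)) - 1*1560 = 10*(27 + (2 + ¼)) - 1560 = 10*(27 + 9/4) - 1560 = 10*(117/4) - 1560 = 585/2 - 1560 = -2535/2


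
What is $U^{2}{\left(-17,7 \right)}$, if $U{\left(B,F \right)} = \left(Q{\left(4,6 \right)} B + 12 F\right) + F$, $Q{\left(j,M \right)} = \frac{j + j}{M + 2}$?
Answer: $5476$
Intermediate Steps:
$Q{\left(j,M \right)} = \frac{2 j}{2 + M}$
$U{\left(B,F \right)} = B + 13 F$ ($U{\left(B,F \right)} = \left(2 \cdot 4 \frac{1}{2 + 6} B + 12 F\right) + F = \left(2 \cdot 4 \cdot \frac{1}{8} B + 12 F\right) + F = \left(1 B + 12 F\right) + F = \left(B + 12 F\right) + F = B + 13 F$)
$U^{2}{\left(-17,7 \right)} = \left(-17 + 13 \cdot 7\right)^{2} = \left(-17 + 91\right)^{2} = 74^{2} = 5476$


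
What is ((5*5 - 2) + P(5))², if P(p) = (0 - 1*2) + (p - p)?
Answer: 441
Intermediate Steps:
P(p) = -2 (P(p) = (0 - 2) + 0 = -2 + 0 = -2)
((5*5 - 2) + P(5))² = ((5*5 - 2) - 2)² = ((25 - 2) - 2)² = (23 - 2)² = 21² = 441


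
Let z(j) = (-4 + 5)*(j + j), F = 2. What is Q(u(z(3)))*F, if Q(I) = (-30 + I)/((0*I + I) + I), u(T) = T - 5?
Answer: -29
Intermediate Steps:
z(j) = 2*j (z(j) = 1*(2*j) = 2*j)
u(T) = -5 + T
Q(I) = (-30 + I)/(2*I) (Q(I) = (-30 + I)/((0 + I) + I) = (-30 + I)/(I + I) = (-30 + I)/((2*I)) = (-30 + I)*(1/(2*I)) = (-30 + I)/(2*I))
Q(u(z(3)))*F = ((-30 + (-5 + 2*3))/(2*(-5 + 2*3)))*2 = ((-30 + (-5 + 6))/(2*(-5 + 6)))*2 = ((1/2)*(-30 + 1)/1)*2 = ((1/2)*1*(-29))*2 = -29/2*2 = -29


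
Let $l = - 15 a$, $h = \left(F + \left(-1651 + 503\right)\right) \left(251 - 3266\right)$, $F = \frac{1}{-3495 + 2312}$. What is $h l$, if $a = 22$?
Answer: $- \frac{1351226670750}{1183} \approx -1.1422 \cdot 10^{9}$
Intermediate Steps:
$F = - \frac{1}{1183}$ ($F = \frac{1}{-1183} = - \frac{1}{1183} \approx -0.00084531$)
$h = \frac{4094626275}{1183}$ ($h = \left(- \frac{1}{1183} + \left(-1651 + 503\right)\right) \left(251 - 3266\right) = \left(- \frac{1}{1183} - 1148\right) \left(-3015\right) = \left(- \frac{1358085}{1183}\right) \left(-3015\right) = \frac{4094626275}{1183} \approx 3.4612 \cdot 10^{6}$)
$l = -330$ ($l = \left(-15\right) 22 = -330$)
$h l = \frac{4094626275}{1183} \left(-330\right) = - \frac{1351226670750}{1183}$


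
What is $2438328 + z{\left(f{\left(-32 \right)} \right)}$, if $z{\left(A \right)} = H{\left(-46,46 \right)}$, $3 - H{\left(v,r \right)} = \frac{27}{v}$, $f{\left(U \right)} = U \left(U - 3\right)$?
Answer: $\frac{112163253}{46} \approx 2.4383 \cdot 10^{6}$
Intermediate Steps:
$f{\left(U \right)} = U \left(-3 + U\right)$
$H{\left(v,r \right)} = 3 - \frac{27}{v}$
$z{\left(A \right)} = \frac{165}{46}$ ($z{\left(A \right)} = 3 - \frac{27}{-46} = 3 - - \frac{27}{46} = 3 + \frac{27}{46} = \frac{165}{46}$)
$2438328 + z{\left(f{\left(-32 \right)} \right)} = 2438328 + \frac{165}{46} = \frac{112163253}{46}$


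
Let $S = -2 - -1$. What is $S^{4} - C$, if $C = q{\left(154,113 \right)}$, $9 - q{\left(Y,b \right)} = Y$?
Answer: $146$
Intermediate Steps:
$q{\left(Y,b \right)} = 9 - Y$
$C = -145$ ($C = 9 - 154 = -145$)
$S = -1$ ($S = -2 + 1 = -1$)
$S^{4} - C = \left(-1\right)^{4} - -145 = 1 + 145 = 146$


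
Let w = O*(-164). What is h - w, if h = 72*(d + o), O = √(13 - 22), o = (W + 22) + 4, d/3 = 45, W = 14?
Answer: 12600 + 492*I ≈ 12600.0 + 492.0*I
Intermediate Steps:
d = 135 (d = 3*45 = 135)
o = 40 (o = (14 + 22) + 4 = 36 + 4 = 40)
O = 3*I (O = √(-9) = 3*I ≈ 3.0*I)
w = -492*I (w = (3*I)*(-164) = -492*I ≈ -492.0*I)
h = 12600 (h = 72*(135 + 40) = 72*175 = 12600)
h - w = 12600 - (-492)*I = 12600 + 492*I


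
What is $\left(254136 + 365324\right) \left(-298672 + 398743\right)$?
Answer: $61989981660$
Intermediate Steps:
$\left(254136 + 365324\right) \left(-298672 + 398743\right) = 619460 \cdot 100071 = 61989981660$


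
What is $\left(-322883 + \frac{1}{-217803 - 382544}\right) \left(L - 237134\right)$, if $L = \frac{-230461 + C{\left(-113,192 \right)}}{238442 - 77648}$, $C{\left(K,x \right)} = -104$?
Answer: $\frac{1231863440680935022387}{16088699253} \approx 7.6567 \cdot 10^{10}$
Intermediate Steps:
$L = - \frac{76855}{53598}$ ($L = \frac{-230461 - 104}{238442 - 77648} = - \frac{230565}{160794} = \left(-230565\right) \frac{1}{160794} = - \frac{76855}{53598} \approx -1.4339$)
$\left(-322883 + \frac{1}{-217803 - 382544}\right) \left(L - 237134\right) = \left(-322883 + \frac{1}{-217803 - 382544}\right) \left(- \frac{76855}{53598} - 237134\right) = \left(-322883 + \frac{1}{-600347}\right) \left(- \frac{12709984987}{53598}\right) = \left(-322883 - \frac{1}{600347}\right) \left(- \frac{12709984987}{53598}\right) = \left(- \frac{193841840402}{600347}\right) \left(- \frac{12709984987}{53598}\right) = \frac{1231863440680935022387}{16088699253}$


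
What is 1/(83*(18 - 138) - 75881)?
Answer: -1/85841 ≈ -1.1649e-5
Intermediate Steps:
1/(83*(18 - 138) - 75881) = 1/(83*(-120) - 75881) = 1/(-9960 - 75881) = 1/(-85841) = -1/85841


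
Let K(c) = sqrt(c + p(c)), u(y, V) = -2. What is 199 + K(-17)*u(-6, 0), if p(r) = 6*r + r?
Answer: 199 - 4*I*sqrt(34) ≈ 199.0 - 23.324*I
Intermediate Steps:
p(r) = 7*r
K(c) = 2*sqrt(2)*sqrt(c) (K(c) = sqrt(c + 7*c) = sqrt(8*c) = 2*sqrt(2)*sqrt(c))
199 + K(-17)*u(-6, 0) = 199 + (2*sqrt(2)*sqrt(-17))*(-2) = 199 + (2*sqrt(2)*(I*sqrt(17)))*(-2) = 199 + (2*I*sqrt(34))*(-2) = 199 - 4*I*sqrt(34)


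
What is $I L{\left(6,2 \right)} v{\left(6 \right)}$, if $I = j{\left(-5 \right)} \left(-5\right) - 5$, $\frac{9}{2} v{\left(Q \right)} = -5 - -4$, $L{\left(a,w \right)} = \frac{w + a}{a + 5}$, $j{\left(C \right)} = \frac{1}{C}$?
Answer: $\frac{64}{99} \approx 0.64646$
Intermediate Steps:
$L{\left(a,w \right)} = \frac{a + w}{5 + a}$
$v{\left(Q \right)} = - \frac{2}{9}$ ($v{\left(Q \right)} = \frac{2 \left(-5 - -4\right)}{9} = \frac{2 \left(-5 + 4\right)}{9} = \frac{2}{9} \left(-1\right) = - \frac{2}{9}$)
$I = -4$ ($I = \frac{1}{-5} \left(-5\right) - 5 = \left(- \frac{1}{5}\right) \left(-5\right) - 5 = 1 - 5 = -4$)
$I L{\left(6,2 \right)} v{\left(6 \right)} = - 4 \frac{6 + 2}{5 + 6} \left(- \frac{2}{9}\right) = - 4 \cdot \frac{1}{11} \cdot 8 \left(- \frac{2}{9}\right) = \left(-4\right) \frac{8}{11} \left(- \frac{2}{9}\right) = \left(- \frac{32}{11}\right) \left(- \frac{2}{9}\right) = \frac{64}{99}$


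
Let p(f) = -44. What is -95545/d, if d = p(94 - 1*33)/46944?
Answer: 1121316120/11 ≈ 1.0194e+8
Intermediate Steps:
d = -11/11736 (d = -44/46944 = -44*1/46944 = -11/11736 ≈ -0.00093729)
-95545/d = -95545/(-11/11736) = -95545*(-11736/11) = 1121316120/11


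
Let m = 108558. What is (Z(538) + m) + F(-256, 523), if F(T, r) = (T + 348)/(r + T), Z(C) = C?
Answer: 29128724/267 ≈ 1.0910e+5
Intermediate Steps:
F(T, r) = (348 + T)/(T + r)
(Z(538) + m) + F(-256, 523) = (538 + 108558) + (348 - 256)/(-256 + 523) = 109096 + 92/267 = 29128724/267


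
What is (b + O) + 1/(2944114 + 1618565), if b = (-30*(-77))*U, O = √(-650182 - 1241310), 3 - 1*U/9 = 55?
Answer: -4932621013319/4562679 + 2*I*√472873 ≈ -1.0811e+6 + 1375.3*I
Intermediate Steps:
U = -468 (U = 27 - 9*55 = 27 - 495 = -468)
O = 2*I*√472873 (O = √(-1891492) = 2*I*√472873 ≈ 1375.3*I)
b = -1081080 (b = -30*(-77)*(-468) = 2310*(-468) = -1081080)
(b + O) + 1/(2944114 + 1618565) = (-1081080 + 2*I*√472873) + 1/(2944114 + 1618565) = (-1081080 + 2*I*√472873) + 1/4562679 = -4932621013319/4562679 + 2*I*√472873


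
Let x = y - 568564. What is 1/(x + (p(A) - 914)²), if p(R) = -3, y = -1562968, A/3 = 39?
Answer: -1/1290643 ≈ -7.7481e-7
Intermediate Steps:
A = 117 (A = 3*39 = 117)
x = -2131532 (x = -1562968 - 568564 = -2131532)
1/(x + (p(A) - 914)²) = 1/(-2131532 + (-3 - 914)²) = 1/(-2131532 + (-917)²) = 1/(-2131532 + 840889) = 1/(-1290643) = -1/1290643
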